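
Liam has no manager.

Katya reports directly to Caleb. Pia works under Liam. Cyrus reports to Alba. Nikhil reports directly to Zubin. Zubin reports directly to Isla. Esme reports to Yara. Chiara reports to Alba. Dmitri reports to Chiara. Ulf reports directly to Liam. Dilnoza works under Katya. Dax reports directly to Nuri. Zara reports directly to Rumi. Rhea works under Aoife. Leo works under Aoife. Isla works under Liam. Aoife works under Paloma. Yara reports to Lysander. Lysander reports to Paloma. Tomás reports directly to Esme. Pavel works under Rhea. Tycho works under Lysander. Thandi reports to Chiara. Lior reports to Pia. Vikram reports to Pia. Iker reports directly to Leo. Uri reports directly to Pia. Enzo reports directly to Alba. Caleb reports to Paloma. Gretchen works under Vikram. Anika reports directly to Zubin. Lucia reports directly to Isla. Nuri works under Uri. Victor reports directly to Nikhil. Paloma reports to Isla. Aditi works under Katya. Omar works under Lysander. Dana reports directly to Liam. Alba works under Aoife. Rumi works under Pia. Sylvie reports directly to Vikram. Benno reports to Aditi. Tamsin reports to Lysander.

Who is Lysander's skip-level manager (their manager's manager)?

Isla

Lysander reports to Paloma, and Paloma reports to Isla. So Lysander's skip-level manager is Isla.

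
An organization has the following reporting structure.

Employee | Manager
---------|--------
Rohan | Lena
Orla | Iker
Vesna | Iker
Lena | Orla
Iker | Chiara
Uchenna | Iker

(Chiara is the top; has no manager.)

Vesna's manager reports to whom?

Vesna reports to Iker, and Iker reports to Chiara. So Vesna's skip-level manager is Chiara.

Chiara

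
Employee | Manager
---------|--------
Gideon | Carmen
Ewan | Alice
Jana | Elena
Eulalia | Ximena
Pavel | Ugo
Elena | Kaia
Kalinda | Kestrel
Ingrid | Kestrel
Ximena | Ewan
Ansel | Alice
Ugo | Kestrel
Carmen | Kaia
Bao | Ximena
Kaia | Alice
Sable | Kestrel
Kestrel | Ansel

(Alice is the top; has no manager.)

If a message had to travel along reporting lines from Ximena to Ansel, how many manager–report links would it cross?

3

Ximena is 2 levels below Alice, and Ansel is 1 level below Alice (their lowest common manager). The shortest path runs up from Ximena to Alice and back down to Ansel: 2 + 1 = 3 links.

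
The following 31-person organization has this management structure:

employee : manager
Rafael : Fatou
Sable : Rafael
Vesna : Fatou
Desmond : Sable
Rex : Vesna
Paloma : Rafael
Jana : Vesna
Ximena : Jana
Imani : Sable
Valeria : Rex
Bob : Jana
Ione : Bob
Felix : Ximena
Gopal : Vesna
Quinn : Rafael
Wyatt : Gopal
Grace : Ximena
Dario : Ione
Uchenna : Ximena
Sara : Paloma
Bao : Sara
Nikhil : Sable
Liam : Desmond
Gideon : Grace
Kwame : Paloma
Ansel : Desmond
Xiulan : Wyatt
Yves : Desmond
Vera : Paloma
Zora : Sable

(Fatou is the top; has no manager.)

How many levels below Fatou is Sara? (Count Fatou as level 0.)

3

Chain from Sara up to Fatou: Sara → Paloma → Rafael → Fatou. That is 3 steps up, so Sara is 3 levels below Fatou.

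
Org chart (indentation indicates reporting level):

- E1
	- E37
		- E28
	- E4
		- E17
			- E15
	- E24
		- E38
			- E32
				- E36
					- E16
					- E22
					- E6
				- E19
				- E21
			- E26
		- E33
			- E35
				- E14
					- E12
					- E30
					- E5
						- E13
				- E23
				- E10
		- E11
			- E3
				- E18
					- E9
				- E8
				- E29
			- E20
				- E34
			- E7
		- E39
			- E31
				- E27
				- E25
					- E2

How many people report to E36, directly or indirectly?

E36 directly manages E16, E22, E6. E16 has no reports. E22 has no reports. E6 has no reports. So E36's organization is 3 direct reports plus everyone under them: 1 + 1 + 1 = 3.

3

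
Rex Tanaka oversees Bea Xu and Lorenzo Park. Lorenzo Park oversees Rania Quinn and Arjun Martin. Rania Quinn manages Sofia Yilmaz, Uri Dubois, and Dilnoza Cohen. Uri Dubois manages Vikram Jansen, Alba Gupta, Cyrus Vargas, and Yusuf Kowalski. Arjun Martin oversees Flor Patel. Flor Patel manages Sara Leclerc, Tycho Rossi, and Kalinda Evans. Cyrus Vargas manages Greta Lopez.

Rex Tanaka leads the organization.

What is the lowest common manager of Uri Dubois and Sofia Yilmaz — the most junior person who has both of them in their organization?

Uri Dubois's chain of managers is Rania Quinn, Lorenzo Park, Rex Tanaka. Sofia Yilmaz's chain of managers is Rania Quinn, Lorenzo Park, Rex Tanaka. The first manager that appears in both chains is Rania Quinn.

Rania Quinn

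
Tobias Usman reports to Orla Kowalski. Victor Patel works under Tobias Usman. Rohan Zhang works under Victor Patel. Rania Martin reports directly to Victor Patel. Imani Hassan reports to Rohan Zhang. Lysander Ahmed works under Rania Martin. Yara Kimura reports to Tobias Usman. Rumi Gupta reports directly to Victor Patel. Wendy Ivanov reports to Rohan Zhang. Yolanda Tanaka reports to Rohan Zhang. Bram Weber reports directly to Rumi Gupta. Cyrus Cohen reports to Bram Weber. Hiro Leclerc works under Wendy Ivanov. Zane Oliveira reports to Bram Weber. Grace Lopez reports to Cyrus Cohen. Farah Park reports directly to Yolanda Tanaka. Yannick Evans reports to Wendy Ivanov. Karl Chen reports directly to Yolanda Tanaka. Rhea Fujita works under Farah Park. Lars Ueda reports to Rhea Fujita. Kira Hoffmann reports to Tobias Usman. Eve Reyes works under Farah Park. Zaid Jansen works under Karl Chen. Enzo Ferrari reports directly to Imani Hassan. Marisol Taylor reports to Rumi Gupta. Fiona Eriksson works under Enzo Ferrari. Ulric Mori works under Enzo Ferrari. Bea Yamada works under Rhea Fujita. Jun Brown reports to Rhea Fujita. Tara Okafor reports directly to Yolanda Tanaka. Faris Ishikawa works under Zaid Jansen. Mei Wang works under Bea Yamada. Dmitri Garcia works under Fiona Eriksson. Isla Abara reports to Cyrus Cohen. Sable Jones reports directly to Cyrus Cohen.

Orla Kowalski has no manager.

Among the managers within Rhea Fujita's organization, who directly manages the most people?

Rhea Fujita

Direct-report counts within Rhea Fujita's organization: Rhea Fujita has 3; Bea Yamada has 1. The largest is 3, held by Rhea Fujita.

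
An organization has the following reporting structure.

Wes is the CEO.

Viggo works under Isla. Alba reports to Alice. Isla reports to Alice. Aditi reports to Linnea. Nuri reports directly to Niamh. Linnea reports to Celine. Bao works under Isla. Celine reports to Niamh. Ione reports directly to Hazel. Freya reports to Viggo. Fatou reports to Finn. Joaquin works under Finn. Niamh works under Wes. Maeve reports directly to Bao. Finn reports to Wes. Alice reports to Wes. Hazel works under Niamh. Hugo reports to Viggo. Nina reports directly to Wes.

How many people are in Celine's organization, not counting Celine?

2

Celine directly manages Linnea. Under Linnea: Aditi (1). That's 2 in total.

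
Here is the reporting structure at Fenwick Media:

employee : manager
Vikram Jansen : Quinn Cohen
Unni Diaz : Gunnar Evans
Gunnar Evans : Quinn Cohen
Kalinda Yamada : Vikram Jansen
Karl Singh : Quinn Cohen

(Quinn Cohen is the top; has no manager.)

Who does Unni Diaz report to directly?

Unni Diaz reports directly to Gunnar Evans.

Gunnar Evans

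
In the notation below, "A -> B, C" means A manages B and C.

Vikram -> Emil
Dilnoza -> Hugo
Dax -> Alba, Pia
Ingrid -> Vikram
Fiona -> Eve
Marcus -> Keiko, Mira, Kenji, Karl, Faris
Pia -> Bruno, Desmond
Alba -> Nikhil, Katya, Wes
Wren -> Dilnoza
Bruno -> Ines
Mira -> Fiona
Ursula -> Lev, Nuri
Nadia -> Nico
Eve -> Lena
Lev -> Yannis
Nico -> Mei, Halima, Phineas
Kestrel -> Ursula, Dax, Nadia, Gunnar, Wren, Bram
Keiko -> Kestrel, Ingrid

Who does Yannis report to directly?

Yannis reports directly to Lev.

Lev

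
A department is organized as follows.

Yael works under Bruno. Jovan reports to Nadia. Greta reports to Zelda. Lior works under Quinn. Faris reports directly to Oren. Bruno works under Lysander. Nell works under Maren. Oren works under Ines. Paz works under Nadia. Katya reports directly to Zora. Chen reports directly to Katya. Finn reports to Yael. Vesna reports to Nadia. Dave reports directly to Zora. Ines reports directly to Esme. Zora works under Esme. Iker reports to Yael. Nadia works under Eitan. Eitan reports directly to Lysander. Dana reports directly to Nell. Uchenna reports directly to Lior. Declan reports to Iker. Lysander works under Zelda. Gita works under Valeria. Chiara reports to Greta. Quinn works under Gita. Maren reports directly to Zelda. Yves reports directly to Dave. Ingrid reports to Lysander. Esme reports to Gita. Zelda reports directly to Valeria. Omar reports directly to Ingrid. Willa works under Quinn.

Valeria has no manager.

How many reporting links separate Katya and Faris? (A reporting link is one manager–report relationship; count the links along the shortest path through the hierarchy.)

Katya is 2 levels below Esme, and Faris is 3 levels below Esme (their lowest common manager). The shortest path runs up from Katya to Esme and back down to Faris: 2 + 3 = 5 links.

5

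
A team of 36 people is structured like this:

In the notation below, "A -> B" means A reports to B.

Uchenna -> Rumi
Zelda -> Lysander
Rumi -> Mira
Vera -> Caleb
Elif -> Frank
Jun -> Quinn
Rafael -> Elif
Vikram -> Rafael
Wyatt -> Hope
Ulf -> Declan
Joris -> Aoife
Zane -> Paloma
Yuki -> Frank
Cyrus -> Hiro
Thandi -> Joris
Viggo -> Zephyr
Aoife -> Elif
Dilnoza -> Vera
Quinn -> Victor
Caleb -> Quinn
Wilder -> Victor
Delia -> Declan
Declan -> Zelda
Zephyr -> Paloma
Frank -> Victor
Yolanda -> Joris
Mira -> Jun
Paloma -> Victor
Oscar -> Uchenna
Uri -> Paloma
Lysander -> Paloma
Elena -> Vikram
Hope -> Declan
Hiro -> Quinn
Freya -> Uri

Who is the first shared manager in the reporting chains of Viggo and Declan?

Paloma

Viggo's chain of managers is Zephyr, Paloma, Victor. Declan's chain of managers is Zelda, Lysander, Paloma, Victor. The first manager that appears in both chains is Paloma.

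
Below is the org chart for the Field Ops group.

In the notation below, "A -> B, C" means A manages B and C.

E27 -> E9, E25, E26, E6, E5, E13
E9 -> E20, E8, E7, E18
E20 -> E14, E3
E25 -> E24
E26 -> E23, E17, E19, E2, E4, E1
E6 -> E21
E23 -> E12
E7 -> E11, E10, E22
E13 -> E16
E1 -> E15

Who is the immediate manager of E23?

E23 reports directly to E26.

E26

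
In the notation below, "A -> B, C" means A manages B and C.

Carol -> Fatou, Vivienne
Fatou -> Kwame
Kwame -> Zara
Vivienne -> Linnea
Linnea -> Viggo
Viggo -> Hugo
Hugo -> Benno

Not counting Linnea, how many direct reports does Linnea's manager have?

Linnea reports to Vivienne, and Vivienne has no other direct reports. Linnea has 0 peers.

0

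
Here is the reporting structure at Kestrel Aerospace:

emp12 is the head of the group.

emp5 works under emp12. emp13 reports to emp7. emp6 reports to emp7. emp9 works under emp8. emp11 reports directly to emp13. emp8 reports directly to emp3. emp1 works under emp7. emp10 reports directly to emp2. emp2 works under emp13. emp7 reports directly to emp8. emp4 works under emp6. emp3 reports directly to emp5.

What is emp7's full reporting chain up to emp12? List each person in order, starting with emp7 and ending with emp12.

emp7 -> emp8 -> emp3 -> emp5 -> emp12

emp7 reports to emp8. emp8 reports to emp3. emp3 reports to emp5. emp5 reports to emp12. emp12 is at the top.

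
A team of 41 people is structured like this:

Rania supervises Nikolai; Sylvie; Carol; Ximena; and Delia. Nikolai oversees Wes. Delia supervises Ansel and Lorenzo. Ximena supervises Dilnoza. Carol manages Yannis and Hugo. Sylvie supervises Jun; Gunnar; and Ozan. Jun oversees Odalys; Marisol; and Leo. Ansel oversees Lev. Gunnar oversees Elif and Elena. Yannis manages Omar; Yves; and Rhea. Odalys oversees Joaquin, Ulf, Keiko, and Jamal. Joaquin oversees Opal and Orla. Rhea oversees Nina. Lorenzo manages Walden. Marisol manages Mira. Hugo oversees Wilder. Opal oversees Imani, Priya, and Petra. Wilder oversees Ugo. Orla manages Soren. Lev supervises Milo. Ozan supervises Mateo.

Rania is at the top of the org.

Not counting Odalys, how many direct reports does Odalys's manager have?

2

Odalys reports to Jun. Jun's other direct reports are Marisol, Leo — 2 peers.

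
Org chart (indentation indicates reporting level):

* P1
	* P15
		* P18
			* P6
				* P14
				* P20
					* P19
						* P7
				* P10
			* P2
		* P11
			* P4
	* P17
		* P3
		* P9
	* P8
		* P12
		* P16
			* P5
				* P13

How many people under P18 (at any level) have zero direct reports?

4

The people in P18's organization with no one reporting to them are P2, P10, P7, P14. That is 4.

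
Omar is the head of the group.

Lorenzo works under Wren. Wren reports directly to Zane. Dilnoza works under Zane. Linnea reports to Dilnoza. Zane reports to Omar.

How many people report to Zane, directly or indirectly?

4

Zane directly manages Wren, Dilnoza. Under Wren: Lorenzo (1). Under Dilnoza: Linnea (1). So Zane's organization is 2 direct reports plus everyone under them: 2 + 2 = 4.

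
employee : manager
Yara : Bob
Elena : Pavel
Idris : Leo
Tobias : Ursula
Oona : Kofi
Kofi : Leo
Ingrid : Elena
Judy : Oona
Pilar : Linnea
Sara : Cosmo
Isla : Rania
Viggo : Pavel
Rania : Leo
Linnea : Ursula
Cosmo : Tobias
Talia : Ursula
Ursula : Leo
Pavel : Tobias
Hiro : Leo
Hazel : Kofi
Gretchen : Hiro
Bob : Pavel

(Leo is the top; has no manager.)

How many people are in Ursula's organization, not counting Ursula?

Ursula directly manages Tobias, Talia, Linnea. Under Tobias: Cosmo, Sara, Pavel, Elena, Ingrid, Bob, Yara, Viggo (8). Talia has no reports. Under Linnea: Pilar (1). So Ursula's organization is 3 direct reports plus everyone under them: 9 + 1 + 2 = 12.

12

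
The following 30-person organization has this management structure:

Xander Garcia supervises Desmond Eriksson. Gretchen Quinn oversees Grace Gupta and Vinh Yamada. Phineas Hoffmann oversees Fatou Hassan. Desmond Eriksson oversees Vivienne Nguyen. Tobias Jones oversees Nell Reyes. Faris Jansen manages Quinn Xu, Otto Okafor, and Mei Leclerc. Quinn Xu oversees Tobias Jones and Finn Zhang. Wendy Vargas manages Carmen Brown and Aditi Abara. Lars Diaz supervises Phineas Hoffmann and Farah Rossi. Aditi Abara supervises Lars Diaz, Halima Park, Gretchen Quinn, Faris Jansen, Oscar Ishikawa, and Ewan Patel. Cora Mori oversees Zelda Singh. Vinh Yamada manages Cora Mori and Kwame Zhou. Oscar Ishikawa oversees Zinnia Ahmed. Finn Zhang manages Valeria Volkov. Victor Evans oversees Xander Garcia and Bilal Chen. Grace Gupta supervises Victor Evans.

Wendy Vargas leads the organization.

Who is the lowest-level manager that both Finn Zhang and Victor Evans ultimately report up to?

Finn Zhang's chain of managers is Quinn Xu, Faris Jansen, Aditi Abara, Wendy Vargas. Victor Evans's chain of managers is Grace Gupta, Gretchen Quinn, Aditi Abara, Wendy Vargas. The first manager that appears in both chains is Aditi Abara.

Aditi Abara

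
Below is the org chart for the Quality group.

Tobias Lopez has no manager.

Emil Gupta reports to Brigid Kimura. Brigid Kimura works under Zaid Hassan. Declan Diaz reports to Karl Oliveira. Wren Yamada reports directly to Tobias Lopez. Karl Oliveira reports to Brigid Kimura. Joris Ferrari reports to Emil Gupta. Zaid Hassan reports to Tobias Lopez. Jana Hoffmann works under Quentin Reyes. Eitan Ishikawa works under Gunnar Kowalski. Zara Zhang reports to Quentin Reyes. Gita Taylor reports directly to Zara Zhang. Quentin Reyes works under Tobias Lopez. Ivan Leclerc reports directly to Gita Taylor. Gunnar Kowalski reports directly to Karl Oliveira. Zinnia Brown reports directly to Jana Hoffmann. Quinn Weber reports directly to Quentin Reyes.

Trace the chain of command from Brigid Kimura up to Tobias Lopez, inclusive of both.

Brigid Kimura reports to Zaid Hassan. Zaid Hassan reports to Tobias Lopez. Tobias Lopez is at the top.

Brigid Kimura -> Zaid Hassan -> Tobias Lopez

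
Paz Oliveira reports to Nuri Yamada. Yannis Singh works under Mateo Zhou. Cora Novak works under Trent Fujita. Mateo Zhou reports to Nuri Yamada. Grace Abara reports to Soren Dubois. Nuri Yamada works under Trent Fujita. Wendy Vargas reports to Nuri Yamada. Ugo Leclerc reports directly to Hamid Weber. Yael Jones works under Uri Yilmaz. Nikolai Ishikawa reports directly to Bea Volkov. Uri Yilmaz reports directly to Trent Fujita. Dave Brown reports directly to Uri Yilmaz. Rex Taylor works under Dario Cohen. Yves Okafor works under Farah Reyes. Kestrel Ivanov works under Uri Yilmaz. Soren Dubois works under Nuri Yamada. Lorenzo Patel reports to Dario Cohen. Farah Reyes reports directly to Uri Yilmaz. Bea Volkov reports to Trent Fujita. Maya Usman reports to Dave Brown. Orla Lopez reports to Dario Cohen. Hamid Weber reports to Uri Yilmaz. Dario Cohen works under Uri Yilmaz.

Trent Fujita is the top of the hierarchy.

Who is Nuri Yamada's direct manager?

Trent Fujita

Nuri Yamada reports directly to Trent Fujita.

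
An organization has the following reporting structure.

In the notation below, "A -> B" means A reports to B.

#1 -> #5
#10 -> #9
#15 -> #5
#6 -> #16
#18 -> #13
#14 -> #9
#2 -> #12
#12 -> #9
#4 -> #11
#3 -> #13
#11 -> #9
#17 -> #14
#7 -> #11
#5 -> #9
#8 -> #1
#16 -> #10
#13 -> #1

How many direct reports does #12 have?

#12 directly manages #2. That is 1 direct report.

1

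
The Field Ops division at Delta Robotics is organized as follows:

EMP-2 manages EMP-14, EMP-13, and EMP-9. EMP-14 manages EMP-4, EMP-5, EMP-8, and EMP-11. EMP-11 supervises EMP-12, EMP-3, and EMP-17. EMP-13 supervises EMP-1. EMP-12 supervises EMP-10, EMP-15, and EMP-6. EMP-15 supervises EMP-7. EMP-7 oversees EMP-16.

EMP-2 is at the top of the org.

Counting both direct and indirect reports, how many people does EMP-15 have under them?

2

EMP-15 directly manages EMP-7. Under EMP-7: EMP-16 (1). That's 2 in total.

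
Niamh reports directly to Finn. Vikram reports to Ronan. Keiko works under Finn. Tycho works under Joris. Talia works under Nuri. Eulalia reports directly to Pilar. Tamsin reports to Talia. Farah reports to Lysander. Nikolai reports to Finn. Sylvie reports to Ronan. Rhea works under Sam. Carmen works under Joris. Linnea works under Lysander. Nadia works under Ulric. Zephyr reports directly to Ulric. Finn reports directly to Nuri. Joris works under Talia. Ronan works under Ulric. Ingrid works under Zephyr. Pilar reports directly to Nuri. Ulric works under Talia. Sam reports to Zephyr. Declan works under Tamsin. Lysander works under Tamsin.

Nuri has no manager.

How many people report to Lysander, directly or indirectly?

Lysander directly manages Linnea, Farah. Linnea has no reports. Farah has no reports. So Lysander's organization is 2 direct reports plus everyone under them: 1 + 1 = 2.

2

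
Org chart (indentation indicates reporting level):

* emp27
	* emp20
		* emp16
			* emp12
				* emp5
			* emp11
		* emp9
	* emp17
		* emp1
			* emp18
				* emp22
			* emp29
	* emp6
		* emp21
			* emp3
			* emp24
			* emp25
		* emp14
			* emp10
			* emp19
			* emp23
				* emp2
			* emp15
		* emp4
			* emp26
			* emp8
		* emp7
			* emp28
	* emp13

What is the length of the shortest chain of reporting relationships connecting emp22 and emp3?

emp22 is 4 levels below emp27, and emp3 is 3 levels below emp27 (their lowest common manager). The shortest path runs up from emp22 to emp27 and back down to emp3: 4 + 3 = 7 links.

7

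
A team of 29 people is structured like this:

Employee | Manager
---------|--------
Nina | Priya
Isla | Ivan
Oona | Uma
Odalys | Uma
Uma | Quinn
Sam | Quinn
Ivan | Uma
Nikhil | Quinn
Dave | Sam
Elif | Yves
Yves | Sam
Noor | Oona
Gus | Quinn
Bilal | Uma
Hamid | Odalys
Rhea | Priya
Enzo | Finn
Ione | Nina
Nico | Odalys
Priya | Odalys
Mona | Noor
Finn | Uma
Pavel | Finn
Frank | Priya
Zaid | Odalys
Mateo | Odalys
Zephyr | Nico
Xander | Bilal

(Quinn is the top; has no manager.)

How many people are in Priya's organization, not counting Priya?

4

Priya directly manages Frank, Rhea, Nina. Frank has no reports. Rhea has no reports. Under Nina: Ione (1). So Priya's organization is 3 direct reports plus everyone under them: 1 + 1 + 2 = 4.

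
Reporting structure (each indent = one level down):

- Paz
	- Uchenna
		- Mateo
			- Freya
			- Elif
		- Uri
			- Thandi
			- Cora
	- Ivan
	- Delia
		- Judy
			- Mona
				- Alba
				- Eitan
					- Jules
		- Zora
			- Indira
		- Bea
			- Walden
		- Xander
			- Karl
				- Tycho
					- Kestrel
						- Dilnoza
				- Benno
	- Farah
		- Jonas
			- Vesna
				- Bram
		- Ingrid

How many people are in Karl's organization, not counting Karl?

Karl directly manages Tycho, Benno. Under Tycho: Kestrel, Dilnoza (2). Benno has no reports. So Karl's organization is 2 direct reports plus everyone under them: 3 + 1 = 4.

4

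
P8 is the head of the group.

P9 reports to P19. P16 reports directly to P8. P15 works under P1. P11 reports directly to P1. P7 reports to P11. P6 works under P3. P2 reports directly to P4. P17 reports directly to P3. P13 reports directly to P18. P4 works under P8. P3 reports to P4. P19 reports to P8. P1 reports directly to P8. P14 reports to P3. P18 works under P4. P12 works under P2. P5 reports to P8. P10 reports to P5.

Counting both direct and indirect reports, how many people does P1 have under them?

3

P1 directly manages P11, P15. Under P11: P7 (1). P15 has no reports. So P1's organization is 2 direct reports plus everyone under them: 2 + 1 = 3.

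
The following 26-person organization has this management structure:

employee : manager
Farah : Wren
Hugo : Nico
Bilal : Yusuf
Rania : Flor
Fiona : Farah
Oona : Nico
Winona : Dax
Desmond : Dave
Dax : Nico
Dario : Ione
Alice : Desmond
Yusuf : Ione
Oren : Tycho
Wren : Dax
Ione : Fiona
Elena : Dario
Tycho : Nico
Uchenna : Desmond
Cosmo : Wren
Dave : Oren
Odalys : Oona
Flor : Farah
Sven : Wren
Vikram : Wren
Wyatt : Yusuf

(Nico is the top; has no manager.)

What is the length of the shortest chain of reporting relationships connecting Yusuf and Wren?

Yusuf is in Wren's organization: the chain from Yusuf up to Wren is Yusuf → Ione → Fiona → Farah → Wren, which is 4 links.

4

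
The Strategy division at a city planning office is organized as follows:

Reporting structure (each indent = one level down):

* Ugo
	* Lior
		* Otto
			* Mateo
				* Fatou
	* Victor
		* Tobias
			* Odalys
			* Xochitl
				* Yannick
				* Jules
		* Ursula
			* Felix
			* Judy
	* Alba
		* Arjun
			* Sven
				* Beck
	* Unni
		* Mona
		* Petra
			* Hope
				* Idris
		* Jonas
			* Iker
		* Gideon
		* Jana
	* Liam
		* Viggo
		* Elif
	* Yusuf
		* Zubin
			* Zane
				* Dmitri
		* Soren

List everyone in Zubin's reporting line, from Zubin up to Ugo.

Zubin -> Yusuf -> Ugo

Zubin reports to Yusuf. Yusuf reports to Ugo. Ugo is at the top.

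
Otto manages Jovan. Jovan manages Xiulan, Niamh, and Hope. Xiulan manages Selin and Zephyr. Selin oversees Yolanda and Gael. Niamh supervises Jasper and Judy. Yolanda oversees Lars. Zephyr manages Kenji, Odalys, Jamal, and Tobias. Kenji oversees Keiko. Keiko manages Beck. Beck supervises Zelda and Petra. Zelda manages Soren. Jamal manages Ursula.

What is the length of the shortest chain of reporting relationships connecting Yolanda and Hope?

Yolanda is 3 levels below Jovan, and Hope is 1 level below Jovan (their lowest common manager). The shortest path runs up from Yolanda to Jovan and back down to Hope: 3 + 1 = 4 links.

4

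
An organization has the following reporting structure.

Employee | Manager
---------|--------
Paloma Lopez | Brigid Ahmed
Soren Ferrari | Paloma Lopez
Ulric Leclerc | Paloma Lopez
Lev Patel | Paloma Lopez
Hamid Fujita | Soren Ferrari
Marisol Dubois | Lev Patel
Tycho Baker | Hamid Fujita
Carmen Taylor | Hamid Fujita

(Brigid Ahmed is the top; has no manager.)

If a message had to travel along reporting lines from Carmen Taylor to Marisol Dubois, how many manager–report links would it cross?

Carmen Taylor is 3 levels below Paloma Lopez, and Marisol Dubois is 2 levels below Paloma Lopez (their lowest common manager). The shortest path runs up from Carmen Taylor to Paloma Lopez and back down to Marisol Dubois: 3 + 2 = 5 links.

5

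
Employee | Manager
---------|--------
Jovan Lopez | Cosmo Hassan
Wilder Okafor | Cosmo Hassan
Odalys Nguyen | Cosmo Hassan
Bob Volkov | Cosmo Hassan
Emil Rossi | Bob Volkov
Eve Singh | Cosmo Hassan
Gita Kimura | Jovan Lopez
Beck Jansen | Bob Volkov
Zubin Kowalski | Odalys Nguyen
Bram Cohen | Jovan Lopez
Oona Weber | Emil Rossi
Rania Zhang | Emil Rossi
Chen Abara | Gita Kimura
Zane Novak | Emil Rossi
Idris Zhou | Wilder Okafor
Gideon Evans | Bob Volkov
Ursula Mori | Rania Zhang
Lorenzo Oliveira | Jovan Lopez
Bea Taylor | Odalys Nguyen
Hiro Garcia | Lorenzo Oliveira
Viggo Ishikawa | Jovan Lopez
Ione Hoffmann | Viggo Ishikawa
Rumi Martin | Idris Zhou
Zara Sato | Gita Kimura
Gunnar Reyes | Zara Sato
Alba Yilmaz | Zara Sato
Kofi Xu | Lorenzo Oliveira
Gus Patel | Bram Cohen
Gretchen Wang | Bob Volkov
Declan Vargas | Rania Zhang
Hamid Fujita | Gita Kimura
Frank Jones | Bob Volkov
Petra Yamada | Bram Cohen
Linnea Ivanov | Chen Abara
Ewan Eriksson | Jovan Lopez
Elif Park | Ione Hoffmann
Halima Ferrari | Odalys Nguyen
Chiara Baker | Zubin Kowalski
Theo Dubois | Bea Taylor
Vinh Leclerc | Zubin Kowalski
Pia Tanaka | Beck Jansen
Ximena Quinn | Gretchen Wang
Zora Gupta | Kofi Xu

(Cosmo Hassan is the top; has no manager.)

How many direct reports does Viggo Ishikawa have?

Viggo Ishikawa directly manages Ione Hoffmann. That is 1 direct report.

1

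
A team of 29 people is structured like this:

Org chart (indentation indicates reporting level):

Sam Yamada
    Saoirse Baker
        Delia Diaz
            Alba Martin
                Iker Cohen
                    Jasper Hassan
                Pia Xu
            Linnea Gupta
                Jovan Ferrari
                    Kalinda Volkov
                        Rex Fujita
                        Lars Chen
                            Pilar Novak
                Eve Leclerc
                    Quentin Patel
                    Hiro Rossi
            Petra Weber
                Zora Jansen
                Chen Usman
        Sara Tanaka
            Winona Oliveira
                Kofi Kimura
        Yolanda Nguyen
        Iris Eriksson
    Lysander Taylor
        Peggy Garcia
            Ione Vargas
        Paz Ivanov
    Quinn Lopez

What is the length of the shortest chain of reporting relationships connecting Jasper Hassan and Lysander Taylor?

Jasper Hassan is 5 levels below Sam Yamada, and Lysander Taylor is 1 level below Sam Yamada (their lowest common manager). The shortest path runs up from Jasper Hassan to Sam Yamada and back down to Lysander Taylor: 5 + 1 = 6 links.

6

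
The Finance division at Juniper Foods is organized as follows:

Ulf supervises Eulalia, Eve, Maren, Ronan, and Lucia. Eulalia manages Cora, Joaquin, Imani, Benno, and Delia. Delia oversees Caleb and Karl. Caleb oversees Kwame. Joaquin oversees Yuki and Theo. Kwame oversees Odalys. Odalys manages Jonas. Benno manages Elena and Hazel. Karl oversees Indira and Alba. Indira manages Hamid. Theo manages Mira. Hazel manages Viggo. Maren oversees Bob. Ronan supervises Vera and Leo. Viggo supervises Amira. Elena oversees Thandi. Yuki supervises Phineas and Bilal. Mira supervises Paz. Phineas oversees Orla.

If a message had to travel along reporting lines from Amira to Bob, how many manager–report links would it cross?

Amira is 5 levels below Ulf, and Bob is 2 levels below Ulf (their lowest common manager). The shortest path runs up from Amira to Ulf and back down to Bob: 5 + 2 = 7 links.

7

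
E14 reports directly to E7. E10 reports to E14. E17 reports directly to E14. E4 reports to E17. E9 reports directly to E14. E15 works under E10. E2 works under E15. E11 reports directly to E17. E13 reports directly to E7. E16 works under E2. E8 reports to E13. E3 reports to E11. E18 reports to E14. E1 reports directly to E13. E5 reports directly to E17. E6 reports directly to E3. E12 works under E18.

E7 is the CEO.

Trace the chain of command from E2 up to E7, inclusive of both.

E2 reports to E15. E15 reports to E10. E10 reports to E14. E14 reports to E7. E7 is at the top.

E2 -> E15 -> E10 -> E14 -> E7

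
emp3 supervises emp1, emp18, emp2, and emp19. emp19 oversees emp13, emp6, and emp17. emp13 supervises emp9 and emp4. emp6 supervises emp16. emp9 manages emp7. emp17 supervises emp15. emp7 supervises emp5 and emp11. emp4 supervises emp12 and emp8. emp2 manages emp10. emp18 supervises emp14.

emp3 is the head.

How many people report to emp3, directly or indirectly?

18

emp3 directly manages emp19, emp2, emp18, emp1. Under emp19: emp17, emp15, emp6, emp16, emp13, emp4, emp8, emp12, emp9, emp7, emp11, emp5 (12). Under emp2: emp10 (1). Under emp18: emp14 (1). emp1 has no reports. So emp3's organization is 4 direct reports plus everyone under them: 13 + 2 + 2 + 1 = 18.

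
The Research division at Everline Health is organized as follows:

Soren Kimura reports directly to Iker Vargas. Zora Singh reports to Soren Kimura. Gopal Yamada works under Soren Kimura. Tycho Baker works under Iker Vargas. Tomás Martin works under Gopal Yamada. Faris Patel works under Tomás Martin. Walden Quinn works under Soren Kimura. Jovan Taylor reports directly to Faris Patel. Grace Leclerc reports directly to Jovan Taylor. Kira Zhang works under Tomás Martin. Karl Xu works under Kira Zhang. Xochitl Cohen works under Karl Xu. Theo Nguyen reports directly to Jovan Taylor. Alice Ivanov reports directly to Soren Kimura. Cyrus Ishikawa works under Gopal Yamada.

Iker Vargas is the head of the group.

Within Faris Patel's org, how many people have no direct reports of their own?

The people in Faris Patel's organization with no one reporting to them are Theo Nguyen, Grace Leclerc. That is 2.

2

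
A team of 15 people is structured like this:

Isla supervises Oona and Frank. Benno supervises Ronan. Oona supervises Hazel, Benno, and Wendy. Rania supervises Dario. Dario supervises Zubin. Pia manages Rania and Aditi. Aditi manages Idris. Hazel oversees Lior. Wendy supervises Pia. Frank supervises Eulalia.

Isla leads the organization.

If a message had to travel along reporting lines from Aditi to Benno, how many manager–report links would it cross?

Aditi is 3 levels below Oona, and Benno is 1 level below Oona (their lowest common manager). The shortest path runs up from Aditi to Oona and back down to Benno: 3 + 1 = 4 links.

4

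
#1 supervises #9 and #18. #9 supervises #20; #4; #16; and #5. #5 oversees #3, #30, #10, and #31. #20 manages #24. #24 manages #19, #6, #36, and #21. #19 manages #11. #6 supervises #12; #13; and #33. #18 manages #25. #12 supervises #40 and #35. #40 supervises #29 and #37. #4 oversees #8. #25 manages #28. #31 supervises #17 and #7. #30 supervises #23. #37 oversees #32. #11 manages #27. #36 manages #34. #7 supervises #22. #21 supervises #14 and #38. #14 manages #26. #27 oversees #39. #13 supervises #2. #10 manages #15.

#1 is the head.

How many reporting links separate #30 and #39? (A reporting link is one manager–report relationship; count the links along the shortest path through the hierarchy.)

#30 is 2 levels below #9, and #39 is 6 levels below #9 (their lowest common manager). The shortest path runs up from #30 to #9 and back down to #39: 2 + 6 = 8 links.

8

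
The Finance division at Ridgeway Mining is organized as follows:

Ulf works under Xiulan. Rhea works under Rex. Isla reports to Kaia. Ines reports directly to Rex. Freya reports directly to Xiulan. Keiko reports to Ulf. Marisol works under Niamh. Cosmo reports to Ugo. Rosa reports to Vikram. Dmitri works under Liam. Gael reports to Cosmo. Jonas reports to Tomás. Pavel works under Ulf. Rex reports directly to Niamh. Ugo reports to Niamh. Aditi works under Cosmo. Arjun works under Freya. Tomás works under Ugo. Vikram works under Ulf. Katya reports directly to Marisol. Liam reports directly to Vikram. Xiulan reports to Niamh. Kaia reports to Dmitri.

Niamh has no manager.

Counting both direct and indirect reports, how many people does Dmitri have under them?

Dmitri directly manages Kaia. Under Kaia: Isla (1). That's 2 in total.

2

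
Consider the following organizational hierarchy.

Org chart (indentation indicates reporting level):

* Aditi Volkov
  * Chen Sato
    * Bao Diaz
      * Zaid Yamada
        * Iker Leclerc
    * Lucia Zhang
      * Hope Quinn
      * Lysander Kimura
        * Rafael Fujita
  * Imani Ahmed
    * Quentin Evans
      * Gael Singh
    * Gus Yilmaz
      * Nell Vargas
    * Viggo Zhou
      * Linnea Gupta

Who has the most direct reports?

Direct-report counts: Aditi Volkov has 2; Imani Ahmed has 3; Viggo Zhou has 1; Gus Yilmaz has 1; Quentin Evans has 1; Chen Sato has 2; Lucia Zhang has 2; Lysander Kimura has 1; Bao Diaz has 1; Zaid Yamada has 1. The largest is 3, held by Imani Ahmed.

Imani Ahmed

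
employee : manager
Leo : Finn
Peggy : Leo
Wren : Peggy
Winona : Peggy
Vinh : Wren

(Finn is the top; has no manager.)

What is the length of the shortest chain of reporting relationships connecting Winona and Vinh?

Winona is 1 level below Peggy, and Vinh is 2 levels below Peggy (their lowest common manager). The shortest path runs up from Winona to Peggy and back down to Vinh: 1 + 2 = 3 links.

3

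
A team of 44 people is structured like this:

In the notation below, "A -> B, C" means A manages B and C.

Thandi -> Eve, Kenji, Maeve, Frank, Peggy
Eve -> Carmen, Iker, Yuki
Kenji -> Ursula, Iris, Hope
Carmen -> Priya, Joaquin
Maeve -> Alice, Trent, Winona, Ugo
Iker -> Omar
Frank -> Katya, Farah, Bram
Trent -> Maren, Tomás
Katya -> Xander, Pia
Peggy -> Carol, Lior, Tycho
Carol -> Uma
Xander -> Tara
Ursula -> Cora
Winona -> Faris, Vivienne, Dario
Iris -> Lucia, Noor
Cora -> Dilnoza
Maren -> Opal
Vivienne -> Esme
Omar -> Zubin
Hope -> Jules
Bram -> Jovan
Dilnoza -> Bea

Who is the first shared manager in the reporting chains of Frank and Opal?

Thandi

Frank's chain of managers is Thandi. Opal's chain of managers is Maren, Trent, Maeve, Thandi. The first manager that appears in both chains is Thandi.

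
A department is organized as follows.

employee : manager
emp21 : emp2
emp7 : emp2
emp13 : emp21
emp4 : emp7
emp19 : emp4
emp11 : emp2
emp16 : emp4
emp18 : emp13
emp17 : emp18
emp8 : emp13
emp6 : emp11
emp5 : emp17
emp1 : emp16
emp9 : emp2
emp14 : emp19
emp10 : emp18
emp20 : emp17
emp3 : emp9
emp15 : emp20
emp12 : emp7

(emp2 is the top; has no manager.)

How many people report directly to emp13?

emp13 directly manages emp18, emp8. That is 2 direct reports.

2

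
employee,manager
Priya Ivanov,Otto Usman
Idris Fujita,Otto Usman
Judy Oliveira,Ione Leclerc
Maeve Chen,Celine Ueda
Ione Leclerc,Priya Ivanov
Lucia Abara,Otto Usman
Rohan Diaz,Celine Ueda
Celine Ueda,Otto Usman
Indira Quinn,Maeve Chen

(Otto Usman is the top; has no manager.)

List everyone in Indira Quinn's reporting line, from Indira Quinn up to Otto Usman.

Indira Quinn reports to Maeve Chen. Maeve Chen reports to Celine Ueda. Celine Ueda reports to Otto Usman. Otto Usman is at the top.

Indira Quinn -> Maeve Chen -> Celine Ueda -> Otto Usman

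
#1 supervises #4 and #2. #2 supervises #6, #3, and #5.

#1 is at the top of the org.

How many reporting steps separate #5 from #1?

Chain from #5 up to #1: #5 → #2 → #1. That is 2 steps up, so #5 is 2 levels below #1.

2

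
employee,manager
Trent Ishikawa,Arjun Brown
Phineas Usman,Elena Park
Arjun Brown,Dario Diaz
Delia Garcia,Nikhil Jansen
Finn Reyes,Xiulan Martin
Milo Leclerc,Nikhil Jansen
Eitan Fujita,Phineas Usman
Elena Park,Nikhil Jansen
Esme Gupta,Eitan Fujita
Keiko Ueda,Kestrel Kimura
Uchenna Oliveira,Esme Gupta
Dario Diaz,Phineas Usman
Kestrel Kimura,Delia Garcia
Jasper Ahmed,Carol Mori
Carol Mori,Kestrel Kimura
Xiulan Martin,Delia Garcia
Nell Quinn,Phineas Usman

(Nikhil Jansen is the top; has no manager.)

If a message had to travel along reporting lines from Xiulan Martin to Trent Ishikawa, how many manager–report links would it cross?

Xiulan Martin is 2 levels below Nikhil Jansen, and Trent Ishikawa is 5 levels below Nikhil Jansen (their lowest common manager). The shortest path runs up from Xiulan Martin to Nikhil Jansen and back down to Trent Ishikawa: 2 + 5 = 7 links.

7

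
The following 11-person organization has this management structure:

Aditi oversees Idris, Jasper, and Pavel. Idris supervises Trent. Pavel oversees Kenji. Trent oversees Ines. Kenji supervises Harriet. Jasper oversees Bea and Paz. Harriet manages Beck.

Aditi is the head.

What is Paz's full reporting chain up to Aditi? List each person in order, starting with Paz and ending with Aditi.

Paz -> Jasper -> Aditi

Paz reports to Jasper. Jasper reports to Aditi. Aditi is at the top.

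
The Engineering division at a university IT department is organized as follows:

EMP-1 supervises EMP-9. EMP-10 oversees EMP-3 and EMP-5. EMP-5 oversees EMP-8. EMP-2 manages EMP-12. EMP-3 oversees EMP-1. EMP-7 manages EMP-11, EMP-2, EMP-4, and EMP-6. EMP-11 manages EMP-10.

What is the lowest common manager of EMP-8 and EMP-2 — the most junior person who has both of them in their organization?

EMP-8's chain of managers is EMP-5, EMP-10, EMP-11, EMP-7. EMP-2's chain of managers is EMP-7. The first manager that appears in both chains is EMP-7.

EMP-7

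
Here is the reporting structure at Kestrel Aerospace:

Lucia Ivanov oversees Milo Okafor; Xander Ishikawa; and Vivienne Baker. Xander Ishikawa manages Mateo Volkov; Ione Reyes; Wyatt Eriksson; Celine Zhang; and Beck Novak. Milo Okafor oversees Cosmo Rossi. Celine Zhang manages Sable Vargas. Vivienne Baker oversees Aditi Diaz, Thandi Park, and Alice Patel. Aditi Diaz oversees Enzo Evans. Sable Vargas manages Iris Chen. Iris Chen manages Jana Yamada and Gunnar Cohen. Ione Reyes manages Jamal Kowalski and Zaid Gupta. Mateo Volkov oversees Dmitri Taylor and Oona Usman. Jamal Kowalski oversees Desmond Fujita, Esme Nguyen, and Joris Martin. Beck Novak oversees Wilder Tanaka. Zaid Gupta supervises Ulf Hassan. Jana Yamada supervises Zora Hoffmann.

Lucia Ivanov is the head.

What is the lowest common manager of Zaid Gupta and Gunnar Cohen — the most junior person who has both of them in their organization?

Xander Ishikawa

Zaid Gupta's chain of managers is Ione Reyes, Xander Ishikawa, Lucia Ivanov. Gunnar Cohen's chain of managers is Iris Chen, Sable Vargas, Celine Zhang, Xander Ishikawa, Lucia Ivanov. The first manager that appears in both chains is Xander Ishikawa.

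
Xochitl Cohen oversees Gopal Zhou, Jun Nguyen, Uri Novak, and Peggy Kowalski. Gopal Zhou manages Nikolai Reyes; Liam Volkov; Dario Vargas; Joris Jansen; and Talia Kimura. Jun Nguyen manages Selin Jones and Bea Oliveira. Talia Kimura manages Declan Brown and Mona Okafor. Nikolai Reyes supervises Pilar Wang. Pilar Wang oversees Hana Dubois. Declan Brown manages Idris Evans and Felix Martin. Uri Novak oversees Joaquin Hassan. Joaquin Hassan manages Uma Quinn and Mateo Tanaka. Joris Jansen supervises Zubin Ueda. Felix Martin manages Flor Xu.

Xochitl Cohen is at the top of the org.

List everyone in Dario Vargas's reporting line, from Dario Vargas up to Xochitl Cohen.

Dario Vargas -> Gopal Zhou -> Xochitl Cohen

Dario Vargas reports to Gopal Zhou. Gopal Zhou reports to Xochitl Cohen. Xochitl Cohen is at the top.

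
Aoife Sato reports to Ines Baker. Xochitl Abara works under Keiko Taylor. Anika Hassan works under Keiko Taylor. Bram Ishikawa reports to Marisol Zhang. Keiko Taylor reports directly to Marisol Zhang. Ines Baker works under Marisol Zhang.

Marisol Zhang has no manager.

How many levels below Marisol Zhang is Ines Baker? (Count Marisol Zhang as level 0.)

Chain from Ines Baker up to Marisol Zhang: Ines Baker → Marisol Zhang. That is 1 step up, so Ines Baker is 1 level below Marisol Zhang.

1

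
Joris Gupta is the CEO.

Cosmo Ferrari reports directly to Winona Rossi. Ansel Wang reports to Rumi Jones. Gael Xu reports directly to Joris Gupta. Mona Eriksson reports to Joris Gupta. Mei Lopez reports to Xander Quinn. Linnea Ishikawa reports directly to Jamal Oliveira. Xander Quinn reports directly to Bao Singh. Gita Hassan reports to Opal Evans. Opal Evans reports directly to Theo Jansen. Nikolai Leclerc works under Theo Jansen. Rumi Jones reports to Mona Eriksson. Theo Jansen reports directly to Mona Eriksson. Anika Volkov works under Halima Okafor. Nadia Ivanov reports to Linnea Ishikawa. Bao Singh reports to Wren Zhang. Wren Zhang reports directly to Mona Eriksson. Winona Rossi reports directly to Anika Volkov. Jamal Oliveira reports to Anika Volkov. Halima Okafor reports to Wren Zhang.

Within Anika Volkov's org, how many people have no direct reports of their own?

The people in Anika Volkov's organization with no one reporting to them are Cosmo Ferrari, Nadia Ivanov. That is 2.

2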